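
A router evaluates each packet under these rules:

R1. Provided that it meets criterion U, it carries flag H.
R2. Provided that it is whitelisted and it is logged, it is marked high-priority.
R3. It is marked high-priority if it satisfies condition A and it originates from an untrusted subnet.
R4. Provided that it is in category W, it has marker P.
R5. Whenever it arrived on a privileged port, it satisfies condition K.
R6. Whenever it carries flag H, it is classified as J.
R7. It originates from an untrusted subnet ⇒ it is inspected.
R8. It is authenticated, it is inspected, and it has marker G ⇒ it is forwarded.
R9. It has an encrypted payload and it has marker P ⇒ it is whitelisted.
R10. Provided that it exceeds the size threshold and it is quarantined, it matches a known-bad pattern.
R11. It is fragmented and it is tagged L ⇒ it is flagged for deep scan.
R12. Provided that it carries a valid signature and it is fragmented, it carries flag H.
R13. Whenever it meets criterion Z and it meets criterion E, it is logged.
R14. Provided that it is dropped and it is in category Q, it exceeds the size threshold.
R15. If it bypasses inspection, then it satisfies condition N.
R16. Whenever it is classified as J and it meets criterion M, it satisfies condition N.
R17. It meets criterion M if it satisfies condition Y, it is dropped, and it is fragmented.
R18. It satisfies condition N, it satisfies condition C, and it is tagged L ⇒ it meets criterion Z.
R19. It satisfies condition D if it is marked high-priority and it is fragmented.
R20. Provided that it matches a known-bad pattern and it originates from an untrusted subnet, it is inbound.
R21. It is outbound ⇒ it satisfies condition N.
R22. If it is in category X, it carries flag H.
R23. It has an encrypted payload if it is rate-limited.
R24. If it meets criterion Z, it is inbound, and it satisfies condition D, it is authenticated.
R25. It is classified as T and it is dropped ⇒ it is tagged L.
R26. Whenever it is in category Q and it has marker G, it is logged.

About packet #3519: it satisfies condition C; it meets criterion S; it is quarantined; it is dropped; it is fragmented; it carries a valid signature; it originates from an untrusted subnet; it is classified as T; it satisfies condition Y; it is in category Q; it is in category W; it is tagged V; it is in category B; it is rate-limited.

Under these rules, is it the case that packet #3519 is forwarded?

Forward chaining from the given facts derives: has marker P, is inspected, carries flag H, exceeds the size threshold, meets criterion M, has an encrypted payload, is tagged L, is classified as J, is whitelisted, matches a known-bad pattern, is flagged for deep scan, satisfies condition N, meets criterion Z, is inbound.
The only rule concluding "it is forwarded" is R8, which needs "it is authenticated"; that is never established.

No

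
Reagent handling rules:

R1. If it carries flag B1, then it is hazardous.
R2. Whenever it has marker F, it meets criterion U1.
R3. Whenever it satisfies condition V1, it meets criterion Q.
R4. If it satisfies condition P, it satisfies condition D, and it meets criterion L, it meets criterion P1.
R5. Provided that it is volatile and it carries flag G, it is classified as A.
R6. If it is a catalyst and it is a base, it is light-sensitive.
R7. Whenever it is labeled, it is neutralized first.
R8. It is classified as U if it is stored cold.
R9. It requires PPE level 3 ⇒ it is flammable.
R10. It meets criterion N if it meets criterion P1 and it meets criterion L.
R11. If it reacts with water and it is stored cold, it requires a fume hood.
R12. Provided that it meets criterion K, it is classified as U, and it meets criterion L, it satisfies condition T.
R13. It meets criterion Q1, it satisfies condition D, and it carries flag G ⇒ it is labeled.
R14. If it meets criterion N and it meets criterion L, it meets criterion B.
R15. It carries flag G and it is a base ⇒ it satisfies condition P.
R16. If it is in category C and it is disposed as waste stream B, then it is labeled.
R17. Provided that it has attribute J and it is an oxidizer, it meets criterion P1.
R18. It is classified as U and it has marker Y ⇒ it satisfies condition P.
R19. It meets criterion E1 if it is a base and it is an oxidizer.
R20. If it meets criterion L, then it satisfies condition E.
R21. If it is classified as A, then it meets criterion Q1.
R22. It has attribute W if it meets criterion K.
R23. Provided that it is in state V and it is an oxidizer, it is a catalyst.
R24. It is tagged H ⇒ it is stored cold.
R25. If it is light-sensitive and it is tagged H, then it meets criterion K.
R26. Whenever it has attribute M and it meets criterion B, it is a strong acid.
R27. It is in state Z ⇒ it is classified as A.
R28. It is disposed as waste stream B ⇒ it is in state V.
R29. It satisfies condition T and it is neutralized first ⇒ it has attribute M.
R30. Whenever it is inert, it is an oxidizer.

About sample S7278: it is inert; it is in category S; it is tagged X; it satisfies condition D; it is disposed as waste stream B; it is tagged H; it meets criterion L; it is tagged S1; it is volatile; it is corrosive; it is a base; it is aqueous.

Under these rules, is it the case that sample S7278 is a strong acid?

No

Forward chaining from the given facts derives: satisfies condition E, is stored cold, is in state V, is an oxidizer, is classified as U, meets criterion E1, is a catalyst, is light-sensitive, meets criterion K, satisfies condition T, has attribute W.
The only rule concluding "it is a strong acid" is R26, which needs "it has attribute M"; that is never established.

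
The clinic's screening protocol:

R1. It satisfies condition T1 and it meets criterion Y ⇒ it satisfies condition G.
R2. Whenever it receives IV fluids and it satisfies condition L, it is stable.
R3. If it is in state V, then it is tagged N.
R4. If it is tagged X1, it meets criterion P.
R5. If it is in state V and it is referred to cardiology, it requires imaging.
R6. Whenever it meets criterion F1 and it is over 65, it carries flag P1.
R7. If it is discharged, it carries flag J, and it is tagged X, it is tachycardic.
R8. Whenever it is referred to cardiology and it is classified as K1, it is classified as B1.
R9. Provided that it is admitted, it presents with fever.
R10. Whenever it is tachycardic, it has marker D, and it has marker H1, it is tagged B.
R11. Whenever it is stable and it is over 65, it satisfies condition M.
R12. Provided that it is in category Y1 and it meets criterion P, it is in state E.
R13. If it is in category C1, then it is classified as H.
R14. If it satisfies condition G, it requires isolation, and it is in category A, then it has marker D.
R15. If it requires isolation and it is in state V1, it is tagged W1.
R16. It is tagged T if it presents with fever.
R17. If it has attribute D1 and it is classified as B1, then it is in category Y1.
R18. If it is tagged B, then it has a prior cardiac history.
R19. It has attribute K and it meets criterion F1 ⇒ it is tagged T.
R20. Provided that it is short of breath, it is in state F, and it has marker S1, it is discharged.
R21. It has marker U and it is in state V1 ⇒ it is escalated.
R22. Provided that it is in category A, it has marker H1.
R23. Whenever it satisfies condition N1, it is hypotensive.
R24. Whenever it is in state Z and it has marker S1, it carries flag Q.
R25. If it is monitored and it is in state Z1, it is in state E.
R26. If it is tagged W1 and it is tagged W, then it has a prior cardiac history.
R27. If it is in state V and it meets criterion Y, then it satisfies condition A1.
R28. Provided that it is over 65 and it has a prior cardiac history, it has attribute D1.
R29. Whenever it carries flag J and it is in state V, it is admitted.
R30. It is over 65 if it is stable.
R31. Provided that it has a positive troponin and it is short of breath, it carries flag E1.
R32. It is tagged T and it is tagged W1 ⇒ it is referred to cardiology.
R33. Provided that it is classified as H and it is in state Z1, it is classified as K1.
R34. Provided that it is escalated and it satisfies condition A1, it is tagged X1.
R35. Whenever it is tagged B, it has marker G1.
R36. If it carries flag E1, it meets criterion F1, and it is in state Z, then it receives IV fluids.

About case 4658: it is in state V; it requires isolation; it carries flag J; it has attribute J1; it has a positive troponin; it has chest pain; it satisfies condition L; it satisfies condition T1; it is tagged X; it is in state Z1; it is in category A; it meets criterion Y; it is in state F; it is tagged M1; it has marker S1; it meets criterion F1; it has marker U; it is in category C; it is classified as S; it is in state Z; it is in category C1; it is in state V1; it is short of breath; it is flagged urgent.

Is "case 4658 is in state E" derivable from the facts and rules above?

Yes

By R1 (it satisfies condition T1, it meets criterion Y): it satisfies condition G.
By R13 (it is in category C1): it is classified as H.
By R14 (it satisfies condition G, it requires isolation, it is in category A): it has marker D.
By R15 (it requires isolation, it is in state V1): it is tagged W1.
By R20 (it is short of breath, it is in state F, it has marker S1): it is discharged.
By R21 (it has marker U, it is in state V1): it is escalated.
By R22 (it is in category A): it has marker H1.
By R27 (it is in state V, it meets criterion Y): it satisfies condition A1.
By R29 (it carries flag J, it is in state V): it is admitted.
By R31 (it has a positive troponin, it is short of breath): it carries flag E1.
By R33 (it is classified as H, it is in state Z1): it is classified as K1.
By R34 (it is escalated, it satisfies condition A1): it is tagged X1.
By R36 (it carries flag E1, it meets criterion F1, it is in state Z): it receives IV fluids.
By R2 (it receives IV fluids, it satisfies condition L): it is stable.
By R4 (it is tagged X1): it meets criterion P.
By R7 (it is discharged, it carries flag J, it is tagged X): it is tachycardic.
By R9 (it is admitted): it presents with fever.
By R10 (it is tachycardic, it has marker D, it has marker H1): it is tagged B.
By R16 (it presents with fever): it is tagged T.
By R18 (it is tagged B): it has a prior cardiac history.
By R30 (it is stable): it is over 65.
By R32 (it is tagged T, it is tagged W1): it is referred to cardiology.
By R8 (it is referred to cardiology, it is classified as K1): it is classified as B1.
By R28 (it is over 65, it has a prior cardiac history): it has attribute D1.
By R17 (it has attribute D1, it is classified as B1): it is in category Y1.
By R12 (it is in category Y1, it meets criterion P): it is in state E.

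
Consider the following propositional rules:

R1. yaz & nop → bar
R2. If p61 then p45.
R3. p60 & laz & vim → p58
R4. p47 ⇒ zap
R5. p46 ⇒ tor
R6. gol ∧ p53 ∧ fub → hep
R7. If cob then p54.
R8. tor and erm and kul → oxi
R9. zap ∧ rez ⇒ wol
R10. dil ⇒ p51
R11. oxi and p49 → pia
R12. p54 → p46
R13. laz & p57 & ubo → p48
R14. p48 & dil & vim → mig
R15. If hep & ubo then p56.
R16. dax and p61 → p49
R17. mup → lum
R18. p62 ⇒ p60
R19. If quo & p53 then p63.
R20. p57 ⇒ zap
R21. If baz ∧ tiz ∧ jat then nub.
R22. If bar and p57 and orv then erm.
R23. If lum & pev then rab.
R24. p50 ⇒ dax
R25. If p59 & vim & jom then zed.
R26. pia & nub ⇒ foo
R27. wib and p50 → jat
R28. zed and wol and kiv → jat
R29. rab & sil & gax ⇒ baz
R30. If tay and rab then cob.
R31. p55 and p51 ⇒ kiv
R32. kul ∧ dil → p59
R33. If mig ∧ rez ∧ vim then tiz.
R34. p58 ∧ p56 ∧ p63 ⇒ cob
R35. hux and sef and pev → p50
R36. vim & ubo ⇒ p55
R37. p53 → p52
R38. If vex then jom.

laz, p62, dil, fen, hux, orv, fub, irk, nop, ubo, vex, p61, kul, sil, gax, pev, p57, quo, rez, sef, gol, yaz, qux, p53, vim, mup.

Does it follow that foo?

Yes

bar  (by R1: yaz, nop)
hep  (by R6: gol, p53, fub)
p51  (by R10: dil)
p48  (by R13: laz, p57, ubo)
mig  (by R14: p48, dil, vim)
p56  (by R15: hep, ubo)
lum  (by R17: mup)
p60  (by R18: p62)
p63  (by R19: quo, p53)
zap  (by R20: p57)
erm  (by R22: bar, p57, orv)
rab  (by R23: lum, pev)
baz  (by R29: rab, sil, gax)
p59  (by R32: kul, dil)
tiz  (by R33: mig, rez, vim)
p50  (by R35: hux, sef, pev)
p55  (by R36: vim, ubo)
jom  (by R38: vex)
p58  (by R3: p60, laz, vim)
wol  (by R9: zap, rez)
dax  (by R24: p50)
zed  (by R25: p59, vim, jom)
kiv  (by R31: p55, p51)
cob  (by R34: p58, p56, p63)
p54  (by R7: cob)
p46  (by R12: p54)
p49  (by R16: dax, p61)
jat  (by R28: zed, wol, kiv)
tor  (by R5: p46)
oxi  (by R8: tor, erm, kul)
pia  (by R11: oxi, p49)
nub  (by R21: baz, tiz, jat)
foo  (by R26: pia, nub)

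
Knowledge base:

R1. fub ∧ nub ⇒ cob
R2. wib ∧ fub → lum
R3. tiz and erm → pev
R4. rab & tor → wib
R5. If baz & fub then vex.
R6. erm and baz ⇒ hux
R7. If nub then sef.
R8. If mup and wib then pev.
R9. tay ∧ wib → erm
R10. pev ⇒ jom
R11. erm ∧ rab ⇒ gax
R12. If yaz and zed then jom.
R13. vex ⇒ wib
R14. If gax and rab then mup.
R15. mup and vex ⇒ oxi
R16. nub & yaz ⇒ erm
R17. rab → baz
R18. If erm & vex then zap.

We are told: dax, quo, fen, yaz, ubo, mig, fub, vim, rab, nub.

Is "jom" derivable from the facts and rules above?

Yes

erm  (by R16: nub, yaz)
baz  (by R17: rab)
vex  (by R5: baz, fub)
gax  (by R11: erm, rab)
wib  (by R13: vex)
mup  (by R14: gax, rab)
pev  (by R8: mup, wib)
jom  (by R10: pev)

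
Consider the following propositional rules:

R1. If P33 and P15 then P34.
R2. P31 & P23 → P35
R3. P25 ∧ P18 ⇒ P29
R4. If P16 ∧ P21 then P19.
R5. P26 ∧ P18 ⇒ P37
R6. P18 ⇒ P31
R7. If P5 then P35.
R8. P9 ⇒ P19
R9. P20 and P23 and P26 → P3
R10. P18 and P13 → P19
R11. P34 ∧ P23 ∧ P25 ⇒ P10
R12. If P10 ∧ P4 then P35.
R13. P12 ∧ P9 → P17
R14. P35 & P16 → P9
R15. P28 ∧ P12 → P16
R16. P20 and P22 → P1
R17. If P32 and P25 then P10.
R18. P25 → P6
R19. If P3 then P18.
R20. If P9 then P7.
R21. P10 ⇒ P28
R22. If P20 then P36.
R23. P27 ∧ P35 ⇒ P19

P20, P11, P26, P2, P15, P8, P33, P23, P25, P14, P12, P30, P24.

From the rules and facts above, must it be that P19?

P34  (by R1: P33, P15)
P3  (by R9: P20, P23, P26)
P10  (by R11: P34, P23, P25)
P18  (by R19: P3)
P28  (by R21: P10)
P31  (by R6: P18)
P16  (by R15: P28, P12)
P35  (by R2: P31, P23)
P9  (by R14: P35, P16)
P19  (by R8: P9)

Yes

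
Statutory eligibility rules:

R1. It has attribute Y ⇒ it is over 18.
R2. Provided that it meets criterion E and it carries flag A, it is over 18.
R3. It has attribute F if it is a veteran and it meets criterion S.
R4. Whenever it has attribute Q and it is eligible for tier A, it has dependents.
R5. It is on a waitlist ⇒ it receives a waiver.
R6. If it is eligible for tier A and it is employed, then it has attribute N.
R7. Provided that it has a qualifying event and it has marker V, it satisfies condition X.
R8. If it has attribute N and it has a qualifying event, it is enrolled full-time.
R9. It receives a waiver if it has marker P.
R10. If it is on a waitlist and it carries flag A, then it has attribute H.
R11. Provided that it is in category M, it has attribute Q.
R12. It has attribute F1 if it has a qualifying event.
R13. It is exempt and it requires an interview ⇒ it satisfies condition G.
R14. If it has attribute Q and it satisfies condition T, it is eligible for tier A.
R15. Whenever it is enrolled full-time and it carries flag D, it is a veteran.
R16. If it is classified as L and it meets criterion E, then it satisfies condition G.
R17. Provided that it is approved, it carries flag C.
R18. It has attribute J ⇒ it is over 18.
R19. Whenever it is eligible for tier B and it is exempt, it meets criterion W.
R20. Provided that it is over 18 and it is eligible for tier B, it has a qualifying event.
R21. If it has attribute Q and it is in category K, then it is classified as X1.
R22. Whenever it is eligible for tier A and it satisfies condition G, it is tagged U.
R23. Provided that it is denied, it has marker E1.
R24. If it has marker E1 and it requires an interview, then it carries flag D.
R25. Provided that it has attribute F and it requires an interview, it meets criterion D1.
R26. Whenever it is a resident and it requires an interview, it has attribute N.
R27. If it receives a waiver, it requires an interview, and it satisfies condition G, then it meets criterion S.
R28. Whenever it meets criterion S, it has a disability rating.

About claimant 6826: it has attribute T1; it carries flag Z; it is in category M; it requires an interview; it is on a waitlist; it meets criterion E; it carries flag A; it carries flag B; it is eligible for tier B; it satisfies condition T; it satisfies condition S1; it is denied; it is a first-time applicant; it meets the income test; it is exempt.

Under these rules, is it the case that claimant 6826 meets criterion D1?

No

Forward chaining from the given facts derives: is over 18, receives a waiver, has attribute H, has attribute Q, satisfies condition G, is eligible for tier A, meets criterion W, has a qualifying event, is tagged U, has marker E1, carries flag D, meets criterion S, has a disability rating, has dependents, has attribute F1.
The only rule concluding "it meets criterion D1" is R25, which needs "it has attribute F"; that is never established.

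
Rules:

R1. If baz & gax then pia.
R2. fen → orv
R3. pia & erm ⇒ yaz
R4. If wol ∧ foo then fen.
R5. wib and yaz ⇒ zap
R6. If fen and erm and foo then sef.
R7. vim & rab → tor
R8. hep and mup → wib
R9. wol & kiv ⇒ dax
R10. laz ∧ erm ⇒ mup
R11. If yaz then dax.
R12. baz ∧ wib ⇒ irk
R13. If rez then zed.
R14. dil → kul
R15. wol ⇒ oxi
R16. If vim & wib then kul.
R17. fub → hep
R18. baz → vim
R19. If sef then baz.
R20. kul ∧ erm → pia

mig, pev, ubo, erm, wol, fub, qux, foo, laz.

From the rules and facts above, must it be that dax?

Yes

fen  (by R4: wol, foo)
sef  (by R6: fen, erm, foo)
mup  (by R10: laz, erm)
hep  (by R17: fub)
baz  (by R19: sef)
wib  (by R8: hep, mup)
vim  (by R18: baz)
kul  (by R16: vim, wib)
pia  (by R20: kul, erm)
yaz  (by R3: pia, erm)
dax  (by R11: yaz)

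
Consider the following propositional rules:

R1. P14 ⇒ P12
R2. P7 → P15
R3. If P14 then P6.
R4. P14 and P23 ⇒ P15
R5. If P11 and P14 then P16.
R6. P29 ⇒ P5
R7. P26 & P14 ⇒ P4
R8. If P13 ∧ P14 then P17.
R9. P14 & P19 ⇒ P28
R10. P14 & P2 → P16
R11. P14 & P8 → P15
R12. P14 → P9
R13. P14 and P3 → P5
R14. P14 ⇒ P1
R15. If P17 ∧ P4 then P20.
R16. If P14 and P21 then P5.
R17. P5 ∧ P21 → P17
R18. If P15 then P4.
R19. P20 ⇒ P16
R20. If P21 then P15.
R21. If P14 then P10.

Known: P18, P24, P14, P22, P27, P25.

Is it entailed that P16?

No

Forward chaining from the given facts derives: P12, P6, P9, P1, P10.
Rules concluding P16: R5 needs P11; R10 needs P2; R19 needs P20 — none of these are established.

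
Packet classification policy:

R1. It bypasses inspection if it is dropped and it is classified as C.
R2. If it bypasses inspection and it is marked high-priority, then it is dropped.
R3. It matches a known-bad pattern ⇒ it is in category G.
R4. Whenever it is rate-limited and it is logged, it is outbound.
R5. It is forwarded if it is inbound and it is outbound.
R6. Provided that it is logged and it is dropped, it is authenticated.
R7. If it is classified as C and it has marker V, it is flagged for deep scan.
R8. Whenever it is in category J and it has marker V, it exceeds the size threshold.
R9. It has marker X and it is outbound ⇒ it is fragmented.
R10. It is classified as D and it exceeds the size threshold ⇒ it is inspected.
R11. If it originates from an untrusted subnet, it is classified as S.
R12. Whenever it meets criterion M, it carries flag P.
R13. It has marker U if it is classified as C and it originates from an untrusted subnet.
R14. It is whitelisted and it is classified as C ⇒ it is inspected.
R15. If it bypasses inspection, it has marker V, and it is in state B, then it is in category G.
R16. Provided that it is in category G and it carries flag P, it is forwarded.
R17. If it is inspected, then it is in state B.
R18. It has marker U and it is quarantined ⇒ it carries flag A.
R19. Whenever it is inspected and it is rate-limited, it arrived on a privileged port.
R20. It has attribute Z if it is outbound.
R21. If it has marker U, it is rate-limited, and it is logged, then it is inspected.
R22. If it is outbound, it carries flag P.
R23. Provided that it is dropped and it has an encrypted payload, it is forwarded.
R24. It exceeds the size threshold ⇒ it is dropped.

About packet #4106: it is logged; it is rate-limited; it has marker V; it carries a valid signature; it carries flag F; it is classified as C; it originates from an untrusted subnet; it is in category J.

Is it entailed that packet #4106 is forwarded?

Yes

By R4 (it is rate-limited, it is logged): it is outbound.
By R8 (it is in category J, it has marker V): it exceeds the size threshold.
By R13 (it is classified as C, it originates from an untrusted subnet): it has marker U.
By R21 (it has marker U, it is rate-limited, it is logged): it is inspected.
By R22 (it is outbound): it carries flag P.
By R24 (it exceeds the size threshold): it is dropped.
By R1 (it is dropped, it is classified as C): it bypasses inspection.
By R17 (it is inspected): it is in state B.
By R15 (it bypasses inspection, it has marker V, it is in state B): it is in category G.
By R16 (it is in category G, it carries flag P): it is forwarded.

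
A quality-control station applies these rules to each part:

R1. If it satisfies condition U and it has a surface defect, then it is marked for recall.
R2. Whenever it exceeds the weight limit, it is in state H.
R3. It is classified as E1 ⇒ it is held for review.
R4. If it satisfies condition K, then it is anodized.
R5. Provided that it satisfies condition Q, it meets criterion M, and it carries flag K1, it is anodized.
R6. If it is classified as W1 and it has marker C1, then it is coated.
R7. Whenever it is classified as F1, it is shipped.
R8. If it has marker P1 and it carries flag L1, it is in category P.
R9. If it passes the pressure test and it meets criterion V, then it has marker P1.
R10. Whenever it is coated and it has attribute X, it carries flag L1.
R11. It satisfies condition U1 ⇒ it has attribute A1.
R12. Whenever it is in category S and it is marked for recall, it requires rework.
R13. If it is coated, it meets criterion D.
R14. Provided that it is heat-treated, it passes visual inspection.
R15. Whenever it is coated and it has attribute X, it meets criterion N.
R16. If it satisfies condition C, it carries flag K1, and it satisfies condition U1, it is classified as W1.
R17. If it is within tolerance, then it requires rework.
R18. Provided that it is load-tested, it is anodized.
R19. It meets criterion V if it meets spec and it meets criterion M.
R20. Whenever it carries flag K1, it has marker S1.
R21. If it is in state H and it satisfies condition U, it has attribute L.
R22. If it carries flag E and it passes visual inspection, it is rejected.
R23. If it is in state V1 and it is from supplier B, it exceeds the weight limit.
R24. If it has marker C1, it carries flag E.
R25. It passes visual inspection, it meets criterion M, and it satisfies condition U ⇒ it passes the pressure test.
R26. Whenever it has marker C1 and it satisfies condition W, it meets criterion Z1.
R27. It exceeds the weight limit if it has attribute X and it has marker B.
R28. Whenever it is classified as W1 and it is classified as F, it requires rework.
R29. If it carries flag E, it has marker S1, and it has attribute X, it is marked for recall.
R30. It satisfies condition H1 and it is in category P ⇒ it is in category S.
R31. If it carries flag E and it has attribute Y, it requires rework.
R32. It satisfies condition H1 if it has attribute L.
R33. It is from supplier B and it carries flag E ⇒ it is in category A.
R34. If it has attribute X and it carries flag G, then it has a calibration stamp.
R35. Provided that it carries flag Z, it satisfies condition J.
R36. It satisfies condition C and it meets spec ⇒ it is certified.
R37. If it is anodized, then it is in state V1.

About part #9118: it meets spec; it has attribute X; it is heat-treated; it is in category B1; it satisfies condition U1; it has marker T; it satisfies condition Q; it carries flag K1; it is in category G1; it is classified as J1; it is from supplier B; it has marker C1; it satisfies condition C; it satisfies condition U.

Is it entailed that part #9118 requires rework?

Forward chaining from the given facts derives: has attribute A1, passes visual inspection, is classified as W1, has marker S1, carries flag E, is marked for recall, is in category A, is certified, is coated, carries flag L1, meets criterion D, meets criterion N, is rejected.
Rules concluding "it requires rework": R12 needs "it is in category S"; R17 needs "it is within tolerance"; R28 needs "it is classified as F"; R31 needs "it has attribute Y" — none of these are established.

No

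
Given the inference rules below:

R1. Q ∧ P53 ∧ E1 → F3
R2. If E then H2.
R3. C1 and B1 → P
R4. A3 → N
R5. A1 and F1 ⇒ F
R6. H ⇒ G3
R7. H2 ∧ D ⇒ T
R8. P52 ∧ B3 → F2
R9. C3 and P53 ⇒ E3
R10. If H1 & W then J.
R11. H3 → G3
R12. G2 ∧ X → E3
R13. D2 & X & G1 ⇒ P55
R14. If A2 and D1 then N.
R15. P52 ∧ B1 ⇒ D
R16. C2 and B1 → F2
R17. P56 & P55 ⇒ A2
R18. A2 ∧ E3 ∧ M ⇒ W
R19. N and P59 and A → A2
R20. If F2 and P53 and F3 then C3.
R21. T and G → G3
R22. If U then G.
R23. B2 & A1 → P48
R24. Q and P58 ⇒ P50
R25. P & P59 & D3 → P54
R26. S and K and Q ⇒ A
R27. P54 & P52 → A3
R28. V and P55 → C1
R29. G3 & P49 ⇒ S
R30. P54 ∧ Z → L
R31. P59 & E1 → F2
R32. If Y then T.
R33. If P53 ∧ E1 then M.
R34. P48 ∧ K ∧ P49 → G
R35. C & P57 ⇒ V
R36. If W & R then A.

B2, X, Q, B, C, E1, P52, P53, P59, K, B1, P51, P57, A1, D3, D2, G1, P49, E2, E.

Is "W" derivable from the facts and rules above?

Yes

F3  (by R1: Q, P53, E1)
H2  (by R2: E)
P55  (by R13: D2, X, G1)
D  (by R15: P52, B1)
P48  (by R23: B2, A1)
F2  (by R31: P59, E1)
M  (by R33: P53, E1)
G  (by R34: P48, K, P49)
V  (by R35: C, P57)
T  (by R7: H2, D)
C3  (by R20: F2, P53, F3)
G3  (by R21: T, G)
C1  (by R28: V, P55)
S  (by R29: G3, P49)
P  (by R3: C1, B1)
E3  (by R9: C3, P53)
P54  (by R25: P, P59, D3)
A  (by R26: S, K, Q)
A3  (by R27: P54, P52)
N  (by R4: A3)
A2  (by R19: N, P59, A)
W  (by R18: A2, E3, M)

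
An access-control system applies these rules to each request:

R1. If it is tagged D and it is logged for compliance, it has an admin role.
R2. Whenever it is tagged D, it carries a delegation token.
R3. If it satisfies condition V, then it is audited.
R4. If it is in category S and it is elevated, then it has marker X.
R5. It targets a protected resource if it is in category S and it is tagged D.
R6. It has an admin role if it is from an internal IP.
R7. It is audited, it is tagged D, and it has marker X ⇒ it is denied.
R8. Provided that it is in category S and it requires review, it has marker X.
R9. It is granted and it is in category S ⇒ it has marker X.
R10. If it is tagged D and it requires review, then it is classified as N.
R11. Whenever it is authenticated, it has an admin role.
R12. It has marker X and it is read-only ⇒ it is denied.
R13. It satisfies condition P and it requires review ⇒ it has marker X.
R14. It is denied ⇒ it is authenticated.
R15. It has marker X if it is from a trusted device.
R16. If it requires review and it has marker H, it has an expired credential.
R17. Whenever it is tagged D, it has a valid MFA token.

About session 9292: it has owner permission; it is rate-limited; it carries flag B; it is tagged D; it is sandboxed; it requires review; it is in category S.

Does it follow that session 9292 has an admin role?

Forward chaining from the given facts derives: carries a delegation token, targets a protected resource, has marker X, is classified as N, has a valid MFA token.
Rules concluding "it has an admin role": R1 needs "it is logged for compliance"; R6 needs "it is from an internal IP"; R11 needs "it is authenticated" — none of these are established.

No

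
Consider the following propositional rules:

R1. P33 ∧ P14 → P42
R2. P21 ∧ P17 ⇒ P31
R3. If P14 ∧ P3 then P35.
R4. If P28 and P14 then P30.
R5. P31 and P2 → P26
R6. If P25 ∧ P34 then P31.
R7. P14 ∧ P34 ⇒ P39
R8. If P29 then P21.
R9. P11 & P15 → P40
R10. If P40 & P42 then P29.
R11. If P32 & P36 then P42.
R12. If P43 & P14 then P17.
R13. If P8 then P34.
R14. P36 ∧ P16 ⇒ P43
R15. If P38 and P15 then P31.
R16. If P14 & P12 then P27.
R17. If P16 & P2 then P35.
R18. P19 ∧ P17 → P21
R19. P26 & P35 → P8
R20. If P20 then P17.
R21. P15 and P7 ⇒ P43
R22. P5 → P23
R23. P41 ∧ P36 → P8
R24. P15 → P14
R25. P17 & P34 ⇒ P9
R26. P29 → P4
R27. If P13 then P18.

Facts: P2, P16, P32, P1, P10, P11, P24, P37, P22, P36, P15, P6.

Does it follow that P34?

Yes

P40  (by R9: P11, P15)
P42  (by R11: P32, P36)
P43  (by R14: P36, P16)
P35  (by R17: P16, P2)
P14  (by R24: P15)
P29  (by R10: P40, P42)
P17  (by R12: P43, P14)
P21  (by R8: P29)
P31  (by R2: P21, P17)
P26  (by R5: P31, P2)
P8  (by R19: P26, P35)
P34  (by R13: P8)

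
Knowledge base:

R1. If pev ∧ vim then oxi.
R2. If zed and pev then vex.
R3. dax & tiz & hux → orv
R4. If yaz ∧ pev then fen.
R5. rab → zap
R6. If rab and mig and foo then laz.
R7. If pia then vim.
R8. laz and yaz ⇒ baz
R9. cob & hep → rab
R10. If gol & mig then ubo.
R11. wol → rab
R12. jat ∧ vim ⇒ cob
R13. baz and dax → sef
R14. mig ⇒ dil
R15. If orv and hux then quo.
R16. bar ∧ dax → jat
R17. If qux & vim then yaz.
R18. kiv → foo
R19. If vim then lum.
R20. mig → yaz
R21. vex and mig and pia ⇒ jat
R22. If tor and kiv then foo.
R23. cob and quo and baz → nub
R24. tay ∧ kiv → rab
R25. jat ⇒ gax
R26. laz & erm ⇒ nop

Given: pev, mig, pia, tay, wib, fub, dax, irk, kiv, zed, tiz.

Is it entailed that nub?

No

Forward chaining from the given facts derives: vex, vim, dil, foo, lum, yaz, jat, rab, gax, oxi, fen, zap, laz, baz, cob, sef.
The only rule concluding nub is R23, which needs quo; that is never established.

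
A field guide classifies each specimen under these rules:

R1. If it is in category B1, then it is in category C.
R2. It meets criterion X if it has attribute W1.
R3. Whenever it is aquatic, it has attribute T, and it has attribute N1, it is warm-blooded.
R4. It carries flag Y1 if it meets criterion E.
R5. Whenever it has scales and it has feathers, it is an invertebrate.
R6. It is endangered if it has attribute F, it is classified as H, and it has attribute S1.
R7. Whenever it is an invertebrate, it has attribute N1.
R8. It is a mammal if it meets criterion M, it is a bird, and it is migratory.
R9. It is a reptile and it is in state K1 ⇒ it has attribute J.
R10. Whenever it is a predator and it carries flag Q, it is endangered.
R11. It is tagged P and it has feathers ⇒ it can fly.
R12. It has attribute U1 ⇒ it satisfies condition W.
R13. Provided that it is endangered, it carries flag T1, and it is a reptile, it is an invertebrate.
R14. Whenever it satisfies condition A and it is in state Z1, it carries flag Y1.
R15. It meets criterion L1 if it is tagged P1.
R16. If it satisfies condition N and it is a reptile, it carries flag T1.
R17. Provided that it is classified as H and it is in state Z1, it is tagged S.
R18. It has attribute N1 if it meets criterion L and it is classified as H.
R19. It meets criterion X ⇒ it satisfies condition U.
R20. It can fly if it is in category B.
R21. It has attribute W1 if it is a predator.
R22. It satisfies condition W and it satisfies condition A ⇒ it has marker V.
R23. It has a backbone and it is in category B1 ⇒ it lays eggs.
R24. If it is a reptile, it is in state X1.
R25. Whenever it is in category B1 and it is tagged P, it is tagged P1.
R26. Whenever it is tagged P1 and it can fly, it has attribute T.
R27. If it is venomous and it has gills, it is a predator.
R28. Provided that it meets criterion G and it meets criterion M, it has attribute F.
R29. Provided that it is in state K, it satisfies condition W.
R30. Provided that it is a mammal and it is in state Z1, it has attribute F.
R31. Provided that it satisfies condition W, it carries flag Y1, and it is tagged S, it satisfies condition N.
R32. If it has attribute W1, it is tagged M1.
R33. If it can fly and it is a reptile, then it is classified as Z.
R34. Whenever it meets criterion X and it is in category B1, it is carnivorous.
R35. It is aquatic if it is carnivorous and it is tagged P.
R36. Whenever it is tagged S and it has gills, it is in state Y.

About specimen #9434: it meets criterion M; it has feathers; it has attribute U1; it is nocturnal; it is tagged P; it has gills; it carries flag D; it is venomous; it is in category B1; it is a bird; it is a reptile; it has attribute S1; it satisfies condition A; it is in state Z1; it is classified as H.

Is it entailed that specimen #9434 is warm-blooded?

No

Forward chaining from the given facts derives: is in category C, can fly, satisfies condition W, carries flag Y1, is tagged S, has marker V, is in state X1, is tagged P1, has attribute T, is a predator, satisfies condition N, is classified as Z, is in state Y, meets criterion L1, carries flag T1, has attribute W1, is tagged M1, meets criterion X, satisfies condition U, is carnivorous, is aquatic.
The only rule concluding "it is warm-blooded" is R3, which needs "it has attribute N1"; that is never established.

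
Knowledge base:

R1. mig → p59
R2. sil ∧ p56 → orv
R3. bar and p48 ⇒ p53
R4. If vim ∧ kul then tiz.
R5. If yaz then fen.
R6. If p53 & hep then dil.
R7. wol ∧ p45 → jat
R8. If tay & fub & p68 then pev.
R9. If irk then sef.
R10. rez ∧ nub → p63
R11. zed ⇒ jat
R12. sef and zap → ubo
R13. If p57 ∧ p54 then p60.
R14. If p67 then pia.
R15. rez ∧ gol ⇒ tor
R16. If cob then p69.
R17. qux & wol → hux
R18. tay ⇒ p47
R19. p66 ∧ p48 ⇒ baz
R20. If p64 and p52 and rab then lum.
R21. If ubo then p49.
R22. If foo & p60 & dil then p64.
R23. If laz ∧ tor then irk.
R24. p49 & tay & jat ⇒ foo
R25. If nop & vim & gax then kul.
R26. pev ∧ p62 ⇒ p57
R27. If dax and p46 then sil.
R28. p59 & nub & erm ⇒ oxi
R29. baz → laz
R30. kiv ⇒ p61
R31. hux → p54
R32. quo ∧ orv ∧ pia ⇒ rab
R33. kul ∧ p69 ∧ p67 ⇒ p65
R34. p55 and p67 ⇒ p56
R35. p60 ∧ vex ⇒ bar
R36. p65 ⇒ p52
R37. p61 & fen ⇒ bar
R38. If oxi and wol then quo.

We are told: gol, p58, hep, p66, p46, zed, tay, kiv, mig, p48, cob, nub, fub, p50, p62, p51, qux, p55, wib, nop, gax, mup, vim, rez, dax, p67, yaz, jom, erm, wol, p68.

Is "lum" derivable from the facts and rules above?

No

Forward chaining from the given facts derives: p59, fen, pev, p63, jat, pia, tor, p69, hux, p47, baz, kul, p57, sil, oxi, laz, p61, p54, p65, p56, p52, bar, quo, orv, p53, tiz, dil, p60, irk, rab, sef.
The only rule concluding lum is R20, which needs p64; that is never established.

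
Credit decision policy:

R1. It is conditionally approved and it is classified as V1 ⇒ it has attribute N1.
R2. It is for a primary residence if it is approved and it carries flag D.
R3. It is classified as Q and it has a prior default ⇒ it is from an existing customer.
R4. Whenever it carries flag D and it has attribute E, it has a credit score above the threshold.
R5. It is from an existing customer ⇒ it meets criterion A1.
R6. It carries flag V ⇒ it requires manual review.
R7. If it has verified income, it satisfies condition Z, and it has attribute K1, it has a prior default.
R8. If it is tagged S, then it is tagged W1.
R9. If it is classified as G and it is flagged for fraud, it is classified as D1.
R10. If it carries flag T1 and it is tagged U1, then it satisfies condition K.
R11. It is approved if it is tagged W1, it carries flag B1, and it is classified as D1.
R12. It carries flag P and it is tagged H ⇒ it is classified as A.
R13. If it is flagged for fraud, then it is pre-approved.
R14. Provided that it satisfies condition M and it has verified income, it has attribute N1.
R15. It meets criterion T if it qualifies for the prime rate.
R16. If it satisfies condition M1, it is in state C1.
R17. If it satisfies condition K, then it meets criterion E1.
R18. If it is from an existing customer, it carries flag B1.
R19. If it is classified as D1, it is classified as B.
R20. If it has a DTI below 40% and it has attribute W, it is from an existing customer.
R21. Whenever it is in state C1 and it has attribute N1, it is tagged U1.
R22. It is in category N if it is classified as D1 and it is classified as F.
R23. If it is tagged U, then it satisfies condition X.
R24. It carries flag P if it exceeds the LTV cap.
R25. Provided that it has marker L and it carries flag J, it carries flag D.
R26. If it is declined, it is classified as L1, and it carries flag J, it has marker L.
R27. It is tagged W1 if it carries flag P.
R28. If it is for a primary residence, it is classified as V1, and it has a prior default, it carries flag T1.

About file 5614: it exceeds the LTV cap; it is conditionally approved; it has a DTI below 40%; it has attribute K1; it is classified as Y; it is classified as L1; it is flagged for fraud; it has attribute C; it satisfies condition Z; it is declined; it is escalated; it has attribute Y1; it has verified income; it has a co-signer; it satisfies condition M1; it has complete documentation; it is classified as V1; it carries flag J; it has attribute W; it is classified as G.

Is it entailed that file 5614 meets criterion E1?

Yes

By R1 (it is conditionally approved, it is classified as V1): it has attribute N1.
By R7 (it has verified income, it satisfies condition Z, it has attribute K1): it has a prior default.
By R9 (it is classified as G, it is flagged for fraud): it is classified as D1.
By R16 (it satisfies condition M1): it is in state C1.
By R20 (it has a DTI below 40%, it has attribute W): it is from an existing customer.
By R21 (it is in state C1, it has attribute N1): it is tagged U1.
By R24 (it exceeds the LTV cap): it carries flag P.
By R26 (it is declined, it is classified as L1, it carries flag J): it has marker L.
By R27 (it carries flag P): it is tagged W1.
By R18 (it is from an existing customer): it carries flag B1.
By R25 (it has marker L, it carries flag J): it carries flag D.
By R11 (it is tagged W1, it carries flag B1, it is classified as D1): it is approved.
By R2 (it is approved, it carries flag D): it is for a primary residence.
By R28 (it is for a primary residence, it is classified as V1, it has a prior default): it carries flag T1.
By R10 (it carries flag T1, it is tagged U1): it satisfies condition K.
By R17 (it satisfies condition K): it meets criterion E1.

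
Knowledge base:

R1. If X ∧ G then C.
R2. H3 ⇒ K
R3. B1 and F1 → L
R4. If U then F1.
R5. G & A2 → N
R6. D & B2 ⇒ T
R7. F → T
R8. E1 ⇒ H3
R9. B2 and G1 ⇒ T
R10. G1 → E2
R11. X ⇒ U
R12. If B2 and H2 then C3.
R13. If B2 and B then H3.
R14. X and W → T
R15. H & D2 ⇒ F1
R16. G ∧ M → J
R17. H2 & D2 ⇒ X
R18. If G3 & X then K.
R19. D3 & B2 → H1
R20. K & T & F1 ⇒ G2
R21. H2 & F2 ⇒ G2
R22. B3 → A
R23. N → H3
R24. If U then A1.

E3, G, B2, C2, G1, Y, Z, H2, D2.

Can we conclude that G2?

Forward chaining from the given facts derives: T, E2, C3, X, C, U, A1, F1.
Rules concluding G2: R20 needs K; R21 needs F2 — none of these are established.

No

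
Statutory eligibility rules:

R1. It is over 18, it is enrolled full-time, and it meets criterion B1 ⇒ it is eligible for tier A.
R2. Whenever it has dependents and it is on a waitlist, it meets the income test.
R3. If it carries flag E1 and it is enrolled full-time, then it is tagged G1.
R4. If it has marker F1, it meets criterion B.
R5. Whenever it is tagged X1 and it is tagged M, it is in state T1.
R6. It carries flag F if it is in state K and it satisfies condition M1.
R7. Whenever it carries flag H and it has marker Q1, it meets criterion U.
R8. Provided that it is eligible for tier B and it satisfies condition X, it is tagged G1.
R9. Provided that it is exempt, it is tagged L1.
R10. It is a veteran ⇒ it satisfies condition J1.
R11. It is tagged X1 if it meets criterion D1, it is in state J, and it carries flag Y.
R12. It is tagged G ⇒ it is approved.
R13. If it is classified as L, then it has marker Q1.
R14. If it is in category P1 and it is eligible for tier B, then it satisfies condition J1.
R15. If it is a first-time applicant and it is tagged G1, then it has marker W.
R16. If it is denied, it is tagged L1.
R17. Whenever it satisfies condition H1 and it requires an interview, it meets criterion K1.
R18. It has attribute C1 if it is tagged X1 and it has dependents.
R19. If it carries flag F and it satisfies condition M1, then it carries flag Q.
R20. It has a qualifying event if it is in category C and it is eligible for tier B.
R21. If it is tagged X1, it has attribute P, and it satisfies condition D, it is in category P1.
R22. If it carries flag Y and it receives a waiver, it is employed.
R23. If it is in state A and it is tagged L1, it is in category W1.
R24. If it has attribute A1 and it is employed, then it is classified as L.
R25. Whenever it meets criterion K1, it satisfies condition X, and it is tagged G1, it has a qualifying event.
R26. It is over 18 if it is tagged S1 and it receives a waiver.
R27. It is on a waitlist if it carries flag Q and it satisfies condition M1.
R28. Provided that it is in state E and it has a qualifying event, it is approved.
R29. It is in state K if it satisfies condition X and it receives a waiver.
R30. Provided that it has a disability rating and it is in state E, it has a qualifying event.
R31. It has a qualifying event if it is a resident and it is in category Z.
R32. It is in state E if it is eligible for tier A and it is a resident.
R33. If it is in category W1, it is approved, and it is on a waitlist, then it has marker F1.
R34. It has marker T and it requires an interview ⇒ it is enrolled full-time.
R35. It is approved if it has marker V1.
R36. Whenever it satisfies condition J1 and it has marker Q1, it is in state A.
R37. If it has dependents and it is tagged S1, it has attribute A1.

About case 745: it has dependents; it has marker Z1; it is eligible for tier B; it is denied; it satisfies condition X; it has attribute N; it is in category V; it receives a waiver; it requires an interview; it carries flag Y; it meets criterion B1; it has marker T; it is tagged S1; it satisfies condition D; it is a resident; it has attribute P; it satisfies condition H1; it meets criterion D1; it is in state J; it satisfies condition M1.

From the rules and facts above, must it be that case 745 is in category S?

No

Forward chaining from the given facts derives: is tagged G1, is tagged X1, is tagged L1, meets criterion K1, has attribute C1, is in category P1, is employed, has a qualifying event, is over 18, is in state K, is enrolled full-time, has attribute A1, is eligible for tier A, carries flag F, satisfies condition J1, carries flag Q, is classified as L, is on a waitlist, is in state E, meets the income test, has marker Q1, is approved, is in state A, is in category W1, has marker F1, meets criterion B.
No rule has "it is in category S" as its conclusion, and it is not among the given facts.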